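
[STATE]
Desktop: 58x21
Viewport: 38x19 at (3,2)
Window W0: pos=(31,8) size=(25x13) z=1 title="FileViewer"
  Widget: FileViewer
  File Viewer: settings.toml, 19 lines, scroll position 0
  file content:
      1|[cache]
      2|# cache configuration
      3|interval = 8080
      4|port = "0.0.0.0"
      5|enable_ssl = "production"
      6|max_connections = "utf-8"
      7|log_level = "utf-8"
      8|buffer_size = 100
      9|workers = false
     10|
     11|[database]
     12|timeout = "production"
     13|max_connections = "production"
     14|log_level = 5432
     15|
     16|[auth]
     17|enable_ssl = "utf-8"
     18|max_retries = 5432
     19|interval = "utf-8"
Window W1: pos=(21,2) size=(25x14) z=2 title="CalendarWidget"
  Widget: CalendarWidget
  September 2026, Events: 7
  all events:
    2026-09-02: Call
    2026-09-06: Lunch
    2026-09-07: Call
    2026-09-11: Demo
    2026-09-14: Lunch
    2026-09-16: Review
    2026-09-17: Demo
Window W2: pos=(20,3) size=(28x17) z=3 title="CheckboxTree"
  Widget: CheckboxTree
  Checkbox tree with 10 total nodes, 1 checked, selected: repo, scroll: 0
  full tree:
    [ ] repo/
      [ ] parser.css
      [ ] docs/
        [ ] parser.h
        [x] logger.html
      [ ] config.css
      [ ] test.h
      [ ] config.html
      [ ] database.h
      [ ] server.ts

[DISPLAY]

                  ┏━━━━━━━━━━━━━━━━━━━
                 ┏━━━━━━━━━━━━━━━━━━━━
                 ┃ CheckboxTree       
                 ┠────────────────────
                 ┃>[-] repo/          
                 ┃   [ ] parser.css   
                 ┃   [-] docs/        
                 ┃     [ ] parser.h   
                 ┃     [x] logger.html
                 ┃   [ ] config.css   
                 ┃   [ ] test.h       
                 ┃   [ ] config.html  
                 ┃   [ ] database.h   
                 ┃   [ ] server.ts    
                 ┃                    
                 ┃                    
                 ┃                    
                 ┗━━━━━━━━━━━━━━━━━━━━
                            ┗━━━━━━━━━


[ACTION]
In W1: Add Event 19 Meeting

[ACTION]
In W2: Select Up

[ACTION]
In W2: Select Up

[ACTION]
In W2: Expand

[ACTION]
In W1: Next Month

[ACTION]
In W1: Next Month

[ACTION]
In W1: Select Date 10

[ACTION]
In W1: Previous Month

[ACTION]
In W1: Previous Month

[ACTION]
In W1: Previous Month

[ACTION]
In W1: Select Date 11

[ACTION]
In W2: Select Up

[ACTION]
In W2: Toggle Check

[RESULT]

                  ┏━━━━━━━━━━━━━━━━━━━
                 ┏━━━━━━━━━━━━━━━━━━━━
                 ┃ CheckboxTree       
                 ┠────────────────────
                 ┃>[x] repo/          
                 ┃   [x] parser.css   
                 ┃   [x] docs/        
                 ┃     [x] parser.h   
                 ┃     [x] logger.html
                 ┃   [x] config.css   
                 ┃   [x] test.h       
                 ┃   [x] config.html  
                 ┃   [x] database.h   
                 ┃   [x] server.ts    
                 ┃                    
                 ┃                    
                 ┃                    
                 ┗━━━━━━━━━━━━━━━━━━━━
                            ┗━━━━━━━━━


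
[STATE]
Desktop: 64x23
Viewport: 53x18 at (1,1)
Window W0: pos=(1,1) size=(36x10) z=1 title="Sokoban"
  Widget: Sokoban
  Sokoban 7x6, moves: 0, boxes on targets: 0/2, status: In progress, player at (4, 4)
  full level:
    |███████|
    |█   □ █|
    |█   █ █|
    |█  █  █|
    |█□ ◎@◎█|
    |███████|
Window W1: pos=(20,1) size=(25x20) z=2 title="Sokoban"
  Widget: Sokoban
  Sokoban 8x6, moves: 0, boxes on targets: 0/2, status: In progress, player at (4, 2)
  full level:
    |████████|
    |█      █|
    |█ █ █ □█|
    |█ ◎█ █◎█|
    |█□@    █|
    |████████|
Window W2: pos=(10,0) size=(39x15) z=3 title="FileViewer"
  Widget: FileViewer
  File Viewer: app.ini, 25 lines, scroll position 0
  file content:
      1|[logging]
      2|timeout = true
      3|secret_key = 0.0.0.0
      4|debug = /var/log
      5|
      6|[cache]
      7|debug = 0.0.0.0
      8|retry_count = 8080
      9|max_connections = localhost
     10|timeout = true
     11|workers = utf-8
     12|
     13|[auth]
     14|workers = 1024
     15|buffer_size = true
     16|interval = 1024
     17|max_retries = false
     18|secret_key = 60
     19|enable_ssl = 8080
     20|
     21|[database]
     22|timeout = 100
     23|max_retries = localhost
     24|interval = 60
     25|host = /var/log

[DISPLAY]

┏━━━━━━━━┃ FileViewer                          ┃     
┃ Sokoban┠─────────────────────────────────────┨     
┠────────┃[logging]                           ▲┃     
┃███████ ┃timeout = true                      █┃     
┃█   □ █ ┃secret_key = 0.0.0.0                ░┃     
┃█   █ █ ┃debug = /var/log                    ░┃     
┃█  █  █ ┃                                    ░┃     
┃█□ ◎@◎█ ┃[cache]                             ░┃     
┃███████ ┃debug = 0.0.0.0                     ░┃     
┗━━━━━━━━┃retry_count = 8080                  ░┃     
         ┃max_connections = localhost         ░┃     
         ┃timeout = true                      ░┃     
         ┃workers = utf-8                     ▼┃     
         ┗━━━━━━━━━━━━━━━━━━━━━━━━━━━━━━━━━━━━━┛     
                   ┃                       ┃         
                   ┃                       ┃         
                   ┃                       ┃         
                   ┃                       ┃         


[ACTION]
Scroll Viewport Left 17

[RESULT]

 ┏━━━━━━━━┃ FileViewer                          ┃    
 ┃ Sokoban┠─────────────────────────────────────┨    
 ┠────────┃[logging]                           ▲┃    
 ┃███████ ┃timeout = true                      █┃    
 ┃█   □ █ ┃secret_key = 0.0.0.0                ░┃    
 ┃█   █ █ ┃debug = /var/log                    ░┃    
 ┃█  █  █ ┃                                    ░┃    
 ┃█□ ◎@◎█ ┃[cache]                             ░┃    
 ┃███████ ┃debug = 0.0.0.0                     ░┃    
 ┗━━━━━━━━┃retry_count = 8080                  ░┃    
          ┃max_connections = localhost         ░┃    
          ┃timeout = true                      ░┃    
          ┃workers = utf-8                     ▼┃    
          ┗━━━━━━━━━━━━━━━━━━━━━━━━━━━━━━━━━━━━━┛    
                    ┃                       ┃        
                    ┃                       ┃        
                    ┃                       ┃        
                    ┃                       ┃        


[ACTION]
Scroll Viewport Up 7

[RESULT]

          ┏━━━━━━━━━━━━━━━━━━━━━━━━━━━━━━━━━━━━━┓    
 ┏━━━━━━━━┃ FileViewer                          ┃    
 ┃ Sokoban┠─────────────────────────────────────┨    
 ┠────────┃[logging]                           ▲┃    
 ┃███████ ┃timeout = true                      █┃    
 ┃█   □ █ ┃secret_key = 0.0.0.0                ░┃    
 ┃█   █ █ ┃debug = /var/log                    ░┃    
 ┃█  █  █ ┃                                    ░┃    
 ┃█□ ◎@◎█ ┃[cache]                             ░┃    
 ┃███████ ┃debug = 0.0.0.0                     ░┃    
 ┗━━━━━━━━┃retry_count = 8080                  ░┃    
          ┃max_connections = localhost         ░┃    
          ┃timeout = true                      ░┃    
          ┃workers = utf-8                     ▼┃    
          ┗━━━━━━━━━━━━━━━━━━━━━━━━━━━━━━━━━━━━━┛    
                    ┃                       ┃        
                    ┃                       ┃        
                    ┃                       ┃        


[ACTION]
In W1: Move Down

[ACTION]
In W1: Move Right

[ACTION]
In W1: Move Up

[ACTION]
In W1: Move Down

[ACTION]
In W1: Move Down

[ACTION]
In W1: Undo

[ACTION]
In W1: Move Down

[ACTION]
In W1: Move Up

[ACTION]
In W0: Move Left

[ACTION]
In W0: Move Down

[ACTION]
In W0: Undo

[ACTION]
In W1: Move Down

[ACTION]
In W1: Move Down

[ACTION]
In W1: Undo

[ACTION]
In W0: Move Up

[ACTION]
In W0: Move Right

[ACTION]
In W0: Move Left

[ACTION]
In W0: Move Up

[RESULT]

          ┏━━━━━━━━━━━━━━━━━━━━━━━━━━━━━━━━━━━━━┓    
 ┏━━━━━━━━┃ FileViewer                          ┃    
 ┃ Sokoban┠─────────────────────────────────────┨    
 ┠────────┃[logging]                           ▲┃    
 ┃███████ ┃timeout = true                      █┃    
 ┃█   □ █ ┃secret_key = 0.0.0.0                ░┃    
 ┃█   █ █ ┃debug = /var/log                    ░┃    
 ┃█  █@ █ ┃                                    ░┃    
 ┃█□ ◎ ◎█ ┃[cache]                             ░┃    
 ┃███████ ┃debug = 0.0.0.0                     ░┃    
 ┗━━━━━━━━┃retry_count = 8080                  ░┃    
          ┃max_connections = localhost         ░┃    
          ┃timeout = true                      ░┃    
          ┃workers = utf-8                     ▼┃    
          ┗━━━━━━━━━━━━━━━━━━━━━━━━━━━━━━━━━━━━━┛    
                    ┃                       ┃        
                    ┃                       ┃        
                    ┃                       ┃        


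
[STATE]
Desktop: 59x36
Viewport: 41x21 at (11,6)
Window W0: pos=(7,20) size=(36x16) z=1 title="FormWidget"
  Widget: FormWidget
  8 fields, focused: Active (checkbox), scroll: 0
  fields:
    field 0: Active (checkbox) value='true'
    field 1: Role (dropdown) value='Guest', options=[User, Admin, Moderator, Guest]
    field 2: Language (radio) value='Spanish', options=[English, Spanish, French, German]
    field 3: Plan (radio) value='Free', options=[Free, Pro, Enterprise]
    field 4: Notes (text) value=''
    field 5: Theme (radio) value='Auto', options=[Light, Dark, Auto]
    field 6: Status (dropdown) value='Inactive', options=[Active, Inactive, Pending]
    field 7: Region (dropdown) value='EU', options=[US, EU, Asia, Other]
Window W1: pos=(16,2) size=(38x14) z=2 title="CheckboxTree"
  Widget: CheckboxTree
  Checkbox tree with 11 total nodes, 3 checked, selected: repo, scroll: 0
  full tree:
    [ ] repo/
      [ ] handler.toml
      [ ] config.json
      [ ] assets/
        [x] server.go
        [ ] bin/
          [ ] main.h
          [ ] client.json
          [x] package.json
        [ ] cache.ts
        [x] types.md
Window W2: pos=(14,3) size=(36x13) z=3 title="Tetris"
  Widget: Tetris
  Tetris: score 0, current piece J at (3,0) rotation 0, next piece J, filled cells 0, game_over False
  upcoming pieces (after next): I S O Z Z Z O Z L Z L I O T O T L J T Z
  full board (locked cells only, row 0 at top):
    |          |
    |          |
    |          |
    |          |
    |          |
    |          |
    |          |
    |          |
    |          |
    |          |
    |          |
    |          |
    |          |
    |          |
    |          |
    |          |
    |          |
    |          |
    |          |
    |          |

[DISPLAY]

   ┃          │Next:                  ┃  
   ┃          │█                      ┃  
   ┃          │███                    ┃  
   ┃          │                       ┃  
   ┃          │                       ┃  
   ┃          │                       ┃  
   ┃          │Score:                 ┃  
   ┃          │0                      ┃  
   ┃          │                       ┃  
   ┗━━━━━━━━━━━━━━━━━━━━━━━━━━━━━━━━━━┛━━
                                         
                                         
                                         
                                         
━━━━━━━━━━━━━━━━━━━━━━━━━━━━━━━┓         
rmWidget                       ┃         
───────────────────────────────┨         
ctive:     [x]                 ┃         
ole:       [Guest            ▼]┃         
anguage:   ( ) English  (●) Spa┃         
lan:       (●) Free  ( ) Pro  (┃         


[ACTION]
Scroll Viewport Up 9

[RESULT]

                                         
                                         
     ┏━━━━━━━━━━━━━━━━━━━━━━━━━━━━━━━━━━━
   ┏━━━━━━━━━━━━━━━━━━━━━━━━━━━━━━━━━━┓  
   ┃ Tetris                           ┃──
   ┠──────────────────────────────────┨  
   ┃          │Next:                  ┃  
   ┃          │█                      ┃  
   ┃          │███                    ┃  
   ┃          │                       ┃  
   ┃          │                       ┃  
   ┃          │                       ┃  
   ┃          │Score:                 ┃  
   ┃          │0                      ┃  
   ┃          │                       ┃  
   ┗━━━━━━━━━━━━━━━━━━━━━━━━━━━━━━━━━━┛━━
                                         
                                         
                                         
                                         
━━━━━━━━━━━━━━━━━━━━━━━━━━━━━━━┓         


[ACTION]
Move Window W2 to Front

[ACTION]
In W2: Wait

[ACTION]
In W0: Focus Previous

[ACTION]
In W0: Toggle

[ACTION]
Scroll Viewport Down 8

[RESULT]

   ┃          │███                    ┃  
   ┃          │                       ┃  
   ┃          │                       ┃  
   ┃          │                       ┃  
   ┃          │Score:                 ┃  
   ┃          │0                      ┃  
   ┃          │                       ┃  
   ┗━━━━━━━━━━━━━━━━━━━━━━━━━━━━━━━━━━┛━━
                                         
                                         
                                         
                                         
━━━━━━━━━━━━━━━━━━━━━━━━━━━━━━━┓         
rmWidget                       ┃         
───────────────────────────────┨         
ctive:     [x]                 ┃         
ole:       [Guest            ▼]┃         
anguage:   ( ) English  (●) Spa┃         
lan:       (●) Free  ( ) Pro  (┃         
otes:      [                  ]┃         
heme:      ( ) Light  ( ) Dark ┃         


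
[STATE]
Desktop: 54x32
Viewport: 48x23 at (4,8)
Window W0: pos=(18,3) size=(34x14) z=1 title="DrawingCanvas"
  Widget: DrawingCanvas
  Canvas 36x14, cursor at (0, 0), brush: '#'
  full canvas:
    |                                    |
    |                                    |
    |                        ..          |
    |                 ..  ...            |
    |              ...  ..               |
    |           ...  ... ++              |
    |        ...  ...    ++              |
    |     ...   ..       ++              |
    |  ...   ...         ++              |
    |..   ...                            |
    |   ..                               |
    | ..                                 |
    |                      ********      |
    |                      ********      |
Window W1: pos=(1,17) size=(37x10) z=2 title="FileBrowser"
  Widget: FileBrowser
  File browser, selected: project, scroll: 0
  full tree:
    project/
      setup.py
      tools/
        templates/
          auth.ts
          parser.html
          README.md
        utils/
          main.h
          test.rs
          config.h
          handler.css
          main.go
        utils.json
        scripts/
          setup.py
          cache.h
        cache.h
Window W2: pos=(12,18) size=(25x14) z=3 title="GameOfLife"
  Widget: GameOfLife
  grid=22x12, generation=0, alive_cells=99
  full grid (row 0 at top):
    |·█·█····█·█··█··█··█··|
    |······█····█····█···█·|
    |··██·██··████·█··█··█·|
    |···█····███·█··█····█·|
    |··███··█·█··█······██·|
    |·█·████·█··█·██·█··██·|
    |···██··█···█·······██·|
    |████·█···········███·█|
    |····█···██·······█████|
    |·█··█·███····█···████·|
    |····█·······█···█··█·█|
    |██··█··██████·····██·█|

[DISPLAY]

              ┃                        ..      ┃
              ┃                 ..  ...        ┃
              ┃              ...  ..           ┃
              ┃           ...  ... ++          ┃
              ┃        ...  ...    ++          ┃
              ┃     ...   ..       ++          ┃
              ┃  ...   ...         ++          ┃
              ┃..   ...                        ┃
              ┗━━━━━━━━━━━━━━━━━━━━━━━━━━━━━━━━┛
━━━━━━━━━━━━━━━━━━━━━━━━━━━━━━━━━┓              
ileBrows┏━━━━━━━━━━━━━━━━━━━━━━━┓┃              
────────┃ GameOfLife            ┃┨              
[-] proj┠───────────────────────┨┃              
  setup.┃Gen: 0                 ┃┃              
  [+] to┃······█····█····█···█· ┃┃              
        ┃··██·██··████·█··█··█· ┃┃              
        ┃···█····███·█··█····█· ┃┃              
        ┃··███··█·█··█······██· ┃┃              
━━━━━━━━┃·█·████·█··█·██·█··██· ┃┛              
        ┃···██··█···█·······██· ┃               
        ┃████·█···········███·█ ┃               
        ┃····█···██·······█████ ┃               
        ┃·█··█·███····█···████· ┃               


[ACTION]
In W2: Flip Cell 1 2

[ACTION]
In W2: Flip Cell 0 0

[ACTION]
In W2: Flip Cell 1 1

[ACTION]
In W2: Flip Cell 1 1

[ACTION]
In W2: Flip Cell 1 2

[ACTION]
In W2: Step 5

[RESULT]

              ┃                        ..      ┃
              ┃                 ..  ...        ┃
              ┃              ...  ..           ┃
              ┃           ...  ... ++          ┃
              ┃        ...  ...    ++          ┃
              ┃     ...   ..       ++          ┃
              ┃  ...   ...         ++          ┃
              ┃..   ...                        ┃
              ┗━━━━━━━━━━━━━━━━━━━━━━━━━━━━━━━━┛
━━━━━━━━━━━━━━━━━━━━━━━━━━━━━━━━━┓              
ileBrows┏━━━━━━━━━━━━━━━━━━━━━━━┓┃              
────────┃ GameOfLife            ┃┨              
[-] proj┠───────────────────────┨┃              
  setup.┃Gen: 5                 ┃┃              
  [+] to┃·············███······ ┃┃              
        ┃·············██····█·· ┃┃              
        ┃···········█·█··█··█·· ┃┃              
        ┃··········███········· ┃┃              
━━━━━━━━┃·········█····█·█··█·· ┃┛              
        ┃██·······█···█··█····· ┃               
        ┃██······█···██····███· ┃               
        ┃·█······█··········██· ┃               
        ┃···········█·········· ┃               


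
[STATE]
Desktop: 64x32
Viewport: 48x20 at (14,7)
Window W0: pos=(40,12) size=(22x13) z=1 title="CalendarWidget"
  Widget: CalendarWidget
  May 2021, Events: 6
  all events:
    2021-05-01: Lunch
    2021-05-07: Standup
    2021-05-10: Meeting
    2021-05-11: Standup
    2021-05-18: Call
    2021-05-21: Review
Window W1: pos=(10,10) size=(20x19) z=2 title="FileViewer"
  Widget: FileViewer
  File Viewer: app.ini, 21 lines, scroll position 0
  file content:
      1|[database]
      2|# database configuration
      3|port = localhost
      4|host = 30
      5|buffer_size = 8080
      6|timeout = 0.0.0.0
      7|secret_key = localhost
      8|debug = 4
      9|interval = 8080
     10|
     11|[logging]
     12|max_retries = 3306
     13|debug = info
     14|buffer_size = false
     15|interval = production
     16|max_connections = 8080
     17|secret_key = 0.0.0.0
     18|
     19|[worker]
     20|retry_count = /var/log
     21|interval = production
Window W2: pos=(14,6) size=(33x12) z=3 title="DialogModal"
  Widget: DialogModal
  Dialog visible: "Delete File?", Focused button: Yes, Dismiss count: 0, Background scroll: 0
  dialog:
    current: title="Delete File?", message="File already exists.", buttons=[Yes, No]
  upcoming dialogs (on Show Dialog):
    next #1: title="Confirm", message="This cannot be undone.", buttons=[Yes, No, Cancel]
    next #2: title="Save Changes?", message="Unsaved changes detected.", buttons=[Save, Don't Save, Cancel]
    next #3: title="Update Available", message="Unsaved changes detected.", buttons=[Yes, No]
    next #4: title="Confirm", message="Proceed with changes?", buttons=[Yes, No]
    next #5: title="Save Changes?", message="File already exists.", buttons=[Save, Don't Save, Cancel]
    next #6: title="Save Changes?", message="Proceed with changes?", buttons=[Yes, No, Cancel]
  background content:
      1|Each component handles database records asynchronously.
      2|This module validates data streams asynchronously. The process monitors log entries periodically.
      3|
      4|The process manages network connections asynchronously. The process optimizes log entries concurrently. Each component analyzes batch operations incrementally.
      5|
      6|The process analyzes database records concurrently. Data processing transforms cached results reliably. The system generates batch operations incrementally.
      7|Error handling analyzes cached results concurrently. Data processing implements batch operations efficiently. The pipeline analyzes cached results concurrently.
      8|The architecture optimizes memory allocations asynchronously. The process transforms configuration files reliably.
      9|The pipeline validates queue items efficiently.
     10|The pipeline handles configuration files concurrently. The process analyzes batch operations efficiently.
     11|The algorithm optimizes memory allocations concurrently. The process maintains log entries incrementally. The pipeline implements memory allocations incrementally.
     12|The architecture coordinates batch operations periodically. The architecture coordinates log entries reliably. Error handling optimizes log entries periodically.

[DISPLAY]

┃ DialogModal                   ┃               
┠───────────────────────────────┨               
┃Each component handles database┃               
┃Thi┌──────────────────────┐stre┃               
┃   │     Delete File?     │    ┃               
┃The│ File already exists. │ con┃━━━━━━━━━━━━━━┓
┃   │      [Yes]  No       │    ┃darWidget     ┃
┃The└──────────────────────┘se r┃──────────────┨
┃Error handling analyzes cached ┃May 2021      ┃
┃The architecture optimizes memo┃We Th Fr Sa Su┃
┗━━━━━━━━━━━━━━━━━━━━━━━━━━━━━━━┛          1*  ┃
eout = 0.0.0.0░┃          ┃ 3  4  5  6  7*  8  ┃
ret_key = loca░┃          ┃10* 11* 12 13 14 15 ┃
ug = 4        ░┃          ┃17 18* 19 20 21* 22 ┃
erval = 8080  ░┃          ┃24 25 26 27 28 29 30┃
              ░┃          ┃31                  ┃
gging]        ░┃          ┃                    ┃
_retries = 330░┃          ┗━━━━━━━━━━━━━━━━━━━━┛
ug = info     ░┃                                
fer_size = fal░┃                                


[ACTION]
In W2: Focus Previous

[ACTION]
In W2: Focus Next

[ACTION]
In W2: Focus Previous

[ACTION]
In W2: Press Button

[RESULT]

┃ DialogModal                   ┃               
┠───────────────────────────────┨               
┃Each component handles database┃               
┃This module validates data stre┃               
┃                               ┃               
┃The process manages network con┃━━━━━━━━━━━━━━┓
┃                               ┃darWidget     ┃
┃The process analyzes database r┃──────────────┨
┃Error handling analyzes cached ┃May 2021      ┃
┃The architecture optimizes memo┃We Th Fr Sa Su┃
┗━━━━━━━━━━━━━━━━━━━━━━━━━━━━━━━┛          1*  ┃
eout = 0.0.0.0░┃          ┃ 3  4  5  6  7*  8  ┃
ret_key = loca░┃          ┃10* 11* 12 13 14 15 ┃
ug = 4        ░┃          ┃17 18* 19 20 21* 22 ┃
erval = 8080  ░┃          ┃24 25 26 27 28 29 30┃
              ░┃          ┃31                  ┃
gging]        ░┃          ┃                    ┃
_retries = 330░┃          ┗━━━━━━━━━━━━━━━━━━━━┛
ug = info     ░┃                                
fer_size = fal░┃                                


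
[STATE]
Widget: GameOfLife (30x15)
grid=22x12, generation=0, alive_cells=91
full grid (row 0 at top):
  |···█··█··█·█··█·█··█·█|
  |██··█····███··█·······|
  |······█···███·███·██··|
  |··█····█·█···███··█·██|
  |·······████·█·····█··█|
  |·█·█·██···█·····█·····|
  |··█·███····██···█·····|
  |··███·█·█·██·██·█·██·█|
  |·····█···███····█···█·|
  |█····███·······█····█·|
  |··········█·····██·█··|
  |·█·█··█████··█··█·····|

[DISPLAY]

Gen: 0                        
···█··█··█·█··█·█··█·█        
██··█····███··█·······        
······█···███·███·██··        
··█····█·█···███··█·██        
·······████·█·····█··█        
·█·█·██···█·····█·····        
··█·███····██···█·····        
··███·█·█·██·██·█·██·█        
·····█···███····█···█·        
█····███·······█····█·        
··········█·····██·█··        
·█·█··█████··█··█·····        
                              
                              


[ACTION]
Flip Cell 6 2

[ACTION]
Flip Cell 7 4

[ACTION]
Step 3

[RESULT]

Gen: 3                        
··········█·····████··        
········█·█·····████··        
······█···████········        
·····█·········█······        
······█········█·█·██·        
······█········█···██·        
·····█······███······█        
····███·······█·█·█·██        
····█·········█···█···        
·····██··█····██····██        
······██···██·███···█·        
········███·····█·····        
                              
                              


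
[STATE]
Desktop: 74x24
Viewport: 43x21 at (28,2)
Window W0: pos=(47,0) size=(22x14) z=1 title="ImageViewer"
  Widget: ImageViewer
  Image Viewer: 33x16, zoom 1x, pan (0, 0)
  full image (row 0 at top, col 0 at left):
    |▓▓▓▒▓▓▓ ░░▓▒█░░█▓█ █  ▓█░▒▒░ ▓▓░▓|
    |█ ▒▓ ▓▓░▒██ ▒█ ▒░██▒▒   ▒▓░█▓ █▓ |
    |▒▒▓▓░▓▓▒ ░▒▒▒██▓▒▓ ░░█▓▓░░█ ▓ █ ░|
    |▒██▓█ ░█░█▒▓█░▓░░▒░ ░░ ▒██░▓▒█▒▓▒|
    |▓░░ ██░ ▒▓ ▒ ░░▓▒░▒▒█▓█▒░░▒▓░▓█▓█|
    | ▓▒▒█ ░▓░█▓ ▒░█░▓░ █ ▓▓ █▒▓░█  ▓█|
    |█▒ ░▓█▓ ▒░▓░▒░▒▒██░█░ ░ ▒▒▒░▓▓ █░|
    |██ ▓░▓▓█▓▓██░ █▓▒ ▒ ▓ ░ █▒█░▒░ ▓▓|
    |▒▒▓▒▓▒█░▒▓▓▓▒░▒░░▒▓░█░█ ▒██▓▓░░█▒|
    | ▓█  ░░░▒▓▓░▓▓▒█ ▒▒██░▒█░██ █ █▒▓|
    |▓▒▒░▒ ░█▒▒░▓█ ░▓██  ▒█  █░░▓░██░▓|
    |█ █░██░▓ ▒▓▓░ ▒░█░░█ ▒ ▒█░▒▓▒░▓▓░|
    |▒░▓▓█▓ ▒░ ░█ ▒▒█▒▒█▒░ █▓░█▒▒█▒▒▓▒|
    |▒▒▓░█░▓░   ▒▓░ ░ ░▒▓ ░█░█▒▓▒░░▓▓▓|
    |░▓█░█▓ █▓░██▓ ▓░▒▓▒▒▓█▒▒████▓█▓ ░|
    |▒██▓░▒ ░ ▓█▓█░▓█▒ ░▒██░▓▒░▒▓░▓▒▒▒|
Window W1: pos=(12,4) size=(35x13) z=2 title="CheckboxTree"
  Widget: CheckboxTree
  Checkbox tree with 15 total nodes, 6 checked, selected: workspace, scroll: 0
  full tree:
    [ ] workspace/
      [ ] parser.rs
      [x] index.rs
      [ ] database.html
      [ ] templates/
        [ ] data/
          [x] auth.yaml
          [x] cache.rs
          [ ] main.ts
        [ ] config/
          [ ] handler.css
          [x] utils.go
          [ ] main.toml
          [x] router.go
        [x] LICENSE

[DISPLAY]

                   ┠────────────────────┨  
                   ┃▓▓▓▒▓▓▓ ░░▓▒█░░█▓█ █┃  
━━━━━━━━━━━━━━━━━━┓┃█ ▒▓ ▓▓░▒██ ▒█ ▒░██▒┃  
                  ┃┃▒▒▓▓░▓▓▒ ░▒▒▒██▓▒▓ ░┃  
──────────────────┨┃▒██▓█ ░█░█▒▓█░▓░░▒░ ┃  
                  ┃┃▓░░ ██░ ▒▓ ▒ ░░▓▒░▒▒┃  
s                 ┃┃ ▓▒▒█ ░▓░█▓ ▒░█░▓░ █┃  
                  ┃┃█▒ ░▓█▓ ▒░▓░▒░▒▒██░█┃  
.html             ┃┃██ ▓░▓▓█▓▓██░ █▓▒ ▒ ┃  
s/                ┃┃▒▒▓▒▓▒█░▒▓▓▓▒░▒░░▒▓░┃  
                  ┃┃ ▓█  ░░░▒▓▓░▓▓▒█ ▒▒█┃  
.yaml             ┃┗━━━━━━━━━━━━━━━━━━━━┛  
e.rs              ┃                        
.ts               ┃                        
━━━━━━━━━━━━━━━━━━┛                        
                                           
                                           
                                           
                                           
                                           
                                           


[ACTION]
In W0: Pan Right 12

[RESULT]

                   ┠────────────────────┨  
                   ┃█░░█▓█ █  ▓█░▒▒░ ▓▓░┃  
━━━━━━━━━━━━━━━━━━┓┃▒█ ▒░██▒▒   ▒▓░█▓ █▓┃  
                  ┃┃▒██▓▒▓ ░░█▓▓░░█ ▓ █ ┃  
──────────────────┨┃█░▓░░▒░ ░░ ▒██░▓▒█▒▓┃  
                  ┃┃ ░░▓▒░▒▒█▓█▒░░▒▓░▓█▓┃  
s                 ┃┃▒░█░▓░ █ ▓▓ █▒▓░█  ▓┃  
                  ┃┃▒░▒▒██░█░ ░ ▒▒▒░▓▓ █┃  
.html             ┃┃░ █▓▒ ▒ ▓ ░ █▒█░▒░ ▓┃  
s/                ┃┃▒░▒░░▒▓░█░█ ▒██▓▓░░█┃  
                  ┃┃▓▓▒█ ▒▒██░▒█░██ █ █▒┃  
.yaml             ┃┗━━━━━━━━━━━━━━━━━━━━┛  
e.rs              ┃                        
.ts               ┃                        
━━━━━━━━━━━━━━━━━━┛                        
                                           
                                           
                                           
                                           
                                           
                                           


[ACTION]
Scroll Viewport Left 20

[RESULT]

                                       ┠───
                                       ┃█░░
    ┏━━━━━━━━━━━━━━━━━━━━━━━━━━━━━━━━━┓┃▒█ 
    ┃ CheckboxTree                    ┃┃▒██
    ┠─────────────────────────────────┨┃█░▓
    ┃>[-] workspace/                  ┃┃ ░░
    ┃   [ ] parser.rs                 ┃┃▒░█
    ┃   [x] index.rs                  ┃┃▒░▒
    ┃   [ ] database.html             ┃┃░ █
    ┃   [-] templates/                ┃┃▒░▒
    ┃     [-] data/                   ┃┃▓▓▒
    ┃       [x] auth.yaml             ┃┗━━━
    ┃       [x] cache.rs              ┃    
    ┃       [ ] main.ts               ┃    
    ┗━━━━━━━━━━━━━━━━━━━━━━━━━━━━━━━━━┛    
                                           
                                           
                                           
                                           
                                           
                                           


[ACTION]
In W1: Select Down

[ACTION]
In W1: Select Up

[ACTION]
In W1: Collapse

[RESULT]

                                       ┠───
                                       ┃█░░
    ┏━━━━━━━━━━━━━━━━━━━━━━━━━━━━━━━━━┓┃▒█ 
    ┃ CheckboxTree                    ┃┃▒██
    ┠─────────────────────────────────┨┃█░▓
    ┃>[-] workspace/                  ┃┃ ░░
    ┃                                 ┃┃▒░█
    ┃                                 ┃┃▒░▒
    ┃                                 ┃┃░ █
    ┃                                 ┃┃▒░▒
    ┃                                 ┃┃▓▓▒
    ┃                                 ┃┗━━━
    ┃                                 ┃    
    ┃                                 ┃    
    ┗━━━━━━━━━━━━━━━━━━━━━━━━━━━━━━━━━┛    
                                           
                                           
                                           
                                           
                                           
                                           


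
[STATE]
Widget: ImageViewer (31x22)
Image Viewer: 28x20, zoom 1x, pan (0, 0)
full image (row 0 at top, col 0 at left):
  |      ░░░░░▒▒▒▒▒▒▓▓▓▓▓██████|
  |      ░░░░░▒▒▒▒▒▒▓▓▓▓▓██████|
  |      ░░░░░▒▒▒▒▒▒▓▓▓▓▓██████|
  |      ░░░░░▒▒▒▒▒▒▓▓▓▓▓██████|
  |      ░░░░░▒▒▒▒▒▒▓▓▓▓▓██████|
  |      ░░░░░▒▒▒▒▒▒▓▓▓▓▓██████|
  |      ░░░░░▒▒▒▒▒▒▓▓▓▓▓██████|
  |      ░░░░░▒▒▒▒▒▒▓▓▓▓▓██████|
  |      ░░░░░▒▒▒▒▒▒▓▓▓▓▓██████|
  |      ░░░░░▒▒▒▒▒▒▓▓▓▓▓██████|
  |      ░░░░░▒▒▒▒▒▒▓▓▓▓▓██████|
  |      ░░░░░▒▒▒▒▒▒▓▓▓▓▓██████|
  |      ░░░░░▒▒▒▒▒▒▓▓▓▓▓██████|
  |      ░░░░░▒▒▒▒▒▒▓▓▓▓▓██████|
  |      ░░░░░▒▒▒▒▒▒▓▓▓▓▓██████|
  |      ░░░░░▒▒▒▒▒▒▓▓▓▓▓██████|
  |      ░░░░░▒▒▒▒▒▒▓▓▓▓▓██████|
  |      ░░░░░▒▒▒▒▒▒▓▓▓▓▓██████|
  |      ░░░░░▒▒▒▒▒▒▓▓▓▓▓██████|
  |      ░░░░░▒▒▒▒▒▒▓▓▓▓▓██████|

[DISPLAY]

      ░░░░░▒▒▒▒▒▒▓▓▓▓▓██████   
      ░░░░░▒▒▒▒▒▒▓▓▓▓▓██████   
      ░░░░░▒▒▒▒▒▒▓▓▓▓▓██████   
      ░░░░░▒▒▒▒▒▒▓▓▓▓▓██████   
      ░░░░░▒▒▒▒▒▒▓▓▓▓▓██████   
      ░░░░░▒▒▒▒▒▒▓▓▓▓▓██████   
      ░░░░░▒▒▒▒▒▒▓▓▓▓▓██████   
      ░░░░░▒▒▒▒▒▒▓▓▓▓▓██████   
      ░░░░░▒▒▒▒▒▒▓▓▓▓▓██████   
      ░░░░░▒▒▒▒▒▒▓▓▓▓▓██████   
      ░░░░░▒▒▒▒▒▒▓▓▓▓▓██████   
      ░░░░░▒▒▒▒▒▒▓▓▓▓▓██████   
      ░░░░░▒▒▒▒▒▒▓▓▓▓▓██████   
      ░░░░░▒▒▒▒▒▒▓▓▓▓▓██████   
      ░░░░░▒▒▒▒▒▒▓▓▓▓▓██████   
      ░░░░░▒▒▒▒▒▒▓▓▓▓▓██████   
      ░░░░░▒▒▒▒▒▒▓▓▓▓▓██████   
      ░░░░░▒▒▒▒▒▒▓▓▓▓▓██████   
      ░░░░░▒▒▒▒▒▒▓▓▓▓▓██████   
      ░░░░░▒▒▒▒▒▒▓▓▓▓▓██████   
                               
                               


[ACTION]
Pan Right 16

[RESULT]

▒▓▓▓▓▓██████                   
▒▓▓▓▓▓██████                   
▒▓▓▓▓▓██████                   
▒▓▓▓▓▓██████                   
▒▓▓▓▓▓██████                   
▒▓▓▓▓▓██████                   
▒▓▓▓▓▓██████                   
▒▓▓▓▓▓██████                   
▒▓▓▓▓▓██████                   
▒▓▓▓▓▓██████                   
▒▓▓▓▓▓██████                   
▒▓▓▓▓▓██████                   
▒▓▓▓▓▓██████                   
▒▓▓▓▓▓██████                   
▒▓▓▓▓▓██████                   
▒▓▓▓▓▓██████                   
▒▓▓▓▓▓██████                   
▒▓▓▓▓▓██████                   
▒▓▓▓▓▓██████                   
▒▓▓▓▓▓██████                   
                               
                               


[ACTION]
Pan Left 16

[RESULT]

      ░░░░░▒▒▒▒▒▒▓▓▓▓▓██████   
      ░░░░░▒▒▒▒▒▒▓▓▓▓▓██████   
      ░░░░░▒▒▒▒▒▒▓▓▓▓▓██████   
      ░░░░░▒▒▒▒▒▒▓▓▓▓▓██████   
      ░░░░░▒▒▒▒▒▒▓▓▓▓▓██████   
      ░░░░░▒▒▒▒▒▒▓▓▓▓▓██████   
      ░░░░░▒▒▒▒▒▒▓▓▓▓▓██████   
      ░░░░░▒▒▒▒▒▒▓▓▓▓▓██████   
      ░░░░░▒▒▒▒▒▒▓▓▓▓▓██████   
      ░░░░░▒▒▒▒▒▒▓▓▓▓▓██████   
      ░░░░░▒▒▒▒▒▒▓▓▓▓▓██████   
      ░░░░░▒▒▒▒▒▒▓▓▓▓▓██████   
      ░░░░░▒▒▒▒▒▒▓▓▓▓▓██████   
      ░░░░░▒▒▒▒▒▒▓▓▓▓▓██████   
      ░░░░░▒▒▒▒▒▒▓▓▓▓▓██████   
      ░░░░░▒▒▒▒▒▒▓▓▓▓▓██████   
      ░░░░░▒▒▒▒▒▒▓▓▓▓▓██████   
      ░░░░░▒▒▒▒▒▒▓▓▓▓▓██████   
      ░░░░░▒▒▒▒▒▒▓▓▓▓▓██████   
      ░░░░░▒▒▒▒▒▒▓▓▓▓▓██████   
                               
                               


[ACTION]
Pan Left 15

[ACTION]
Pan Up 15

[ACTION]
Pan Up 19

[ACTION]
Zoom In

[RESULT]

            ░░░░░░░░░░▒▒▒▒▒▒▒▒▒
            ░░░░░░░░░░▒▒▒▒▒▒▒▒▒
            ░░░░░░░░░░▒▒▒▒▒▒▒▒▒
            ░░░░░░░░░░▒▒▒▒▒▒▒▒▒
            ░░░░░░░░░░▒▒▒▒▒▒▒▒▒
            ░░░░░░░░░░▒▒▒▒▒▒▒▒▒
            ░░░░░░░░░░▒▒▒▒▒▒▒▒▒
            ░░░░░░░░░░▒▒▒▒▒▒▒▒▒
            ░░░░░░░░░░▒▒▒▒▒▒▒▒▒
            ░░░░░░░░░░▒▒▒▒▒▒▒▒▒
            ░░░░░░░░░░▒▒▒▒▒▒▒▒▒
            ░░░░░░░░░░▒▒▒▒▒▒▒▒▒
            ░░░░░░░░░░▒▒▒▒▒▒▒▒▒
            ░░░░░░░░░░▒▒▒▒▒▒▒▒▒
            ░░░░░░░░░░▒▒▒▒▒▒▒▒▒
            ░░░░░░░░░░▒▒▒▒▒▒▒▒▒
            ░░░░░░░░░░▒▒▒▒▒▒▒▒▒
            ░░░░░░░░░░▒▒▒▒▒▒▒▒▒
            ░░░░░░░░░░▒▒▒▒▒▒▒▒▒
            ░░░░░░░░░░▒▒▒▒▒▒▒▒▒
            ░░░░░░░░░░▒▒▒▒▒▒▒▒▒
            ░░░░░░░░░░▒▒▒▒▒▒▒▒▒
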